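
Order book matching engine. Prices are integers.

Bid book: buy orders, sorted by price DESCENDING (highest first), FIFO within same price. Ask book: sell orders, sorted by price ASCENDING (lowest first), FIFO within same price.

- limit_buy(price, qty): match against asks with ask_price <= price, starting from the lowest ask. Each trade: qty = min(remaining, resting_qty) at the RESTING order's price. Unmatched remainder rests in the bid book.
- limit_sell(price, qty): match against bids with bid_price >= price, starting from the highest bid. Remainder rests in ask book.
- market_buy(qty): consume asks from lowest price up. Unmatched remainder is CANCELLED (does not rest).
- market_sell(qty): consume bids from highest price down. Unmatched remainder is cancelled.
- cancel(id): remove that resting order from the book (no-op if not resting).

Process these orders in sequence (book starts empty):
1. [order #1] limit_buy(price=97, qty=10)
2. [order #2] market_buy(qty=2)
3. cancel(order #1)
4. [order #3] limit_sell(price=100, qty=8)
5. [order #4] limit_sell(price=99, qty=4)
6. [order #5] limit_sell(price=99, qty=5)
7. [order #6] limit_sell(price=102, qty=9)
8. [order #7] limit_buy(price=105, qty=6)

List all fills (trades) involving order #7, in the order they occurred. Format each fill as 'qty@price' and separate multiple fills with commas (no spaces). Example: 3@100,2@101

After op 1 [order #1] limit_buy(price=97, qty=10): fills=none; bids=[#1:10@97] asks=[-]
After op 2 [order #2] market_buy(qty=2): fills=none; bids=[#1:10@97] asks=[-]
After op 3 cancel(order #1): fills=none; bids=[-] asks=[-]
After op 4 [order #3] limit_sell(price=100, qty=8): fills=none; bids=[-] asks=[#3:8@100]
After op 5 [order #4] limit_sell(price=99, qty=4): fills=none; bids=[-] asks=[#4:4@99 #3:8@100]
After op 6 [order #5] limit_sell(price=99, qty=5): fills=none; bids=[-] asks=[#4:4@99 #5:5@99 #3:8@100]
After op 7 [order #6] limit_sell(price=102, qty=9): fills=none; bids=[-] asks=[#4:4@99 #5:5@99 #3:8@100 #6:9@102]
After op 8 [order #7] limit_buy(price=105, qty=6): fills=#7x#4:4@99 #7x#5:2@99; bids=[-] asks=[#5:3@99 #3:8@100 #6:9@102]

Answer: 4@99,2@99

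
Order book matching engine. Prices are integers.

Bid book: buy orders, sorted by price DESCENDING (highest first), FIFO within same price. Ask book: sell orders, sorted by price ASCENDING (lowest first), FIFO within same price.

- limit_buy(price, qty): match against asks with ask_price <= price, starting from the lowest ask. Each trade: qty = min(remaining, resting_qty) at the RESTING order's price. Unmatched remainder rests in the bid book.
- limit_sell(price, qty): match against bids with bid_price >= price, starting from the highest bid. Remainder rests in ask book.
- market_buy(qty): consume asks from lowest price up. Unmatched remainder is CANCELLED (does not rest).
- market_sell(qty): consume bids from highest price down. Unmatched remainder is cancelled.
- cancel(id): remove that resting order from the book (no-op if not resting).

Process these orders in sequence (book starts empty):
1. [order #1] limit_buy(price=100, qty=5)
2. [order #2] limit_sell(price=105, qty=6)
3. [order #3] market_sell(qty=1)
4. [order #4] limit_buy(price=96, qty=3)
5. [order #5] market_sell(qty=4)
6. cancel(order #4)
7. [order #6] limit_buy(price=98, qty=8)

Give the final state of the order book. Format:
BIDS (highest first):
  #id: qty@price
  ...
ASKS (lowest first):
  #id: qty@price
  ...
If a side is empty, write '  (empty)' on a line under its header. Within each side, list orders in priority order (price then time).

After op 1 [order #1] limit_buy(price=100, qty=5): fills=none; bids=[#1:5@100] asks=[-]
After op 2 [order #2] limit_sell(price=105, qty=6): fills=none; bids=[#1:5@100] asks=[#2:6@105]
After op 3 [order #3] market_sell(qty=1): fills=#1x#3:1@100; bids=[#1:4@100] asks=[#2:6@105]
After op 4 [order #4] limit_buy(price=96, qty=3): fills=none; bids=[#1:4@100 #4:3@96] asks=[#2:6@105]
After op 5 [order #5] market_sell(qty=4): fills=#1x#5:4@100; bids=[#4:3@96] asks=[#2:6@105]
After op 6 cancel(order #4): fills=none; bids=[-] asks=[#2:6@105]
After op 7 [order #6] limit_buy(price=98, qty=8): fills=none; bids=[#6:8@98] asks=[#2:6@105]

Answer: BIDS (highest first):
  #6: 8@98
ASKS (lowest first):
  #2: 6@105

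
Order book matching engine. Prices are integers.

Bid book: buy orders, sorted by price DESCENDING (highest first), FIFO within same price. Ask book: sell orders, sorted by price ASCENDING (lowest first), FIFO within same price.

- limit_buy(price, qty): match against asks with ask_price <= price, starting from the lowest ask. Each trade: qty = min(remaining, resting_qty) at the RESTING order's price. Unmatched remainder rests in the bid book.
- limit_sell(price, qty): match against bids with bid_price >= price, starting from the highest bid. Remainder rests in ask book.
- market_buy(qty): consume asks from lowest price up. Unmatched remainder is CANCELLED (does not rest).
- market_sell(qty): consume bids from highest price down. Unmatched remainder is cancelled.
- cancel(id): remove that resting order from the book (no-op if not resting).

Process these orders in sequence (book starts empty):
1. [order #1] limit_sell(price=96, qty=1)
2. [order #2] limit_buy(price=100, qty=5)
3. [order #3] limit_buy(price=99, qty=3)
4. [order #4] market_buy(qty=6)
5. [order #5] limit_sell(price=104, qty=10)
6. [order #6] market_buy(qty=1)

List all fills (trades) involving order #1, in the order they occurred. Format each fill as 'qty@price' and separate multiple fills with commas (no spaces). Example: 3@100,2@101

After op 1 [order #1] limit_sell(price=96, qty=1): fills=none; bids=[-] asks=[#1:1@96]
After op 2 [order #2] limit_buy(price=100, qty=5): fills=#2x#1:1@96; bids=[#2:4@100] asks=[-]
After op 3 [order #3] limit_buy(price=99, qty=3): fills=none; bids=[#2:4@100 #3:3@99] asks=[-]
After op 4 [order #4] market_buy(qty=6): fills=none; bids=[#2:4@100 #3:3@99] asks=[-]
After op 5 [order #5] limit_sell(price=104, qty=10): fills=none; bids=[#2:4@100 #3:3@99] asks=[#5:10@104]
After op 6 [order #6] market_buy(qty=1): fills=#6x#5:1@104; bids=[#2:4@100 #3:3@99] asks=[#5:9@104]

Answer: 1@96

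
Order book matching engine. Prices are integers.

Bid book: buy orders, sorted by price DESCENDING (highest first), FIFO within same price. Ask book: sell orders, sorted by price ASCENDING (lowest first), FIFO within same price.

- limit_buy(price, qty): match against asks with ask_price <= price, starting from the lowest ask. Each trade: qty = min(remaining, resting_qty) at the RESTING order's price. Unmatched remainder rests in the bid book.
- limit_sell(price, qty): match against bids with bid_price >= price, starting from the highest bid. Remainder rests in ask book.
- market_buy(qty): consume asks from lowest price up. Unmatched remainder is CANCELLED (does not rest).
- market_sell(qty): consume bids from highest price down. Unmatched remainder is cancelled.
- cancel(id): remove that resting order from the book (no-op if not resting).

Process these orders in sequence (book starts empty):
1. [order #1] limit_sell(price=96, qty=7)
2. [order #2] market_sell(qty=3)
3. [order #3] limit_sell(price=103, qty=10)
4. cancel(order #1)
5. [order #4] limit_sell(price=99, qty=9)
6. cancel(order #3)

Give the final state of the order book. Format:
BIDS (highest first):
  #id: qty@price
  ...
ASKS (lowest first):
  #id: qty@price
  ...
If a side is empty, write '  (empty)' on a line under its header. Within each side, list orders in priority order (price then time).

Answer: BIDS (highest first):
  (empty)
ASKS (lowest first):
  #4: 9@99

Derivation:
After op 1 [order #1] limit_sell(price=96, qty=7): fills=none; bids=[-] asks=[#1:7@96]
After op 2 [order #2] market_sell(qty=3): fills=none; bids=[-] asks=[#1:7@96]
After op 3 [order #3] limit_sell(price=103, qty=10): fills=none; bids=[-] asks=[#1:7@96 #3:10@103]
After op 4 cancel(order #1): fills=none; bids=[-] asks=[#3:10@103]
After op 5 [order #4] limit_sell(price=99, qty=9): fills=none; bids=[-] asks=[#4:9@99 #3:10@103]
After op 6 cancel(order #3): fills=none; bids=[-] asks=[#4:9@99]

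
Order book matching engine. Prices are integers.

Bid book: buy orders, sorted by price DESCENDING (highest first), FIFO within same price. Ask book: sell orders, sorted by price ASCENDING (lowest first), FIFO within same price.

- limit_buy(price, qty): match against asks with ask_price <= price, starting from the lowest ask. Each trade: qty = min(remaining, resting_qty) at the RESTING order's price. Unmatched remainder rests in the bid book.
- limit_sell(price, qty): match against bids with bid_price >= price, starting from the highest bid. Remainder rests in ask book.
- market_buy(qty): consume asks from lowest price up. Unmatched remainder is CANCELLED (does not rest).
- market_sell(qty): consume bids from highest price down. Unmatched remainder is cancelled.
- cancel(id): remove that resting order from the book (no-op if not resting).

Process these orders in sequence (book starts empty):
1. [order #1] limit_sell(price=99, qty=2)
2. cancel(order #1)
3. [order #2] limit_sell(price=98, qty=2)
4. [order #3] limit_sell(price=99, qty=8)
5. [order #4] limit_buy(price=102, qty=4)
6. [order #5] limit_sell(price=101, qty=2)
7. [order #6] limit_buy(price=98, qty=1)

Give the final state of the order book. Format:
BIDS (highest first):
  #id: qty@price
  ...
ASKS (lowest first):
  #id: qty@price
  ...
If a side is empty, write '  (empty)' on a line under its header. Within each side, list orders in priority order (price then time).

After op 1 [order #1] limit_sell(price=99, qty=2): fills=none; bids=[-] asks=[#1:2@99]
After op 2 cancel(order #1): fills=none; bids=[-] asks=[-]
After op 3 [order #2] limit_sell(price=98, qty=2): fills=none; bids=[-] asks=[#2:2@98]
After op 4 [order #3] limit_sell(price=99, qty=8): fills=none; bids=[-] asks=[#2:2@98 #3:8@99]
After op 5 [order #4] limit_buy(price=102, qty=4): fills=#4x#2:2@98 #4x#3:2@99; bids=[-] asks=[#3:6@99]
After op 6 [order #5] limit_sell(price=101, qty=2): fills=none; bids=[-] asks=[#3:6@99 #5:2@101]
After op 7 [order #6] limit_buy(price=98, qty=1): fills=none; bids=[#6:1@98] asks=[#3:6@99 #5:2@101]

Answer: BIDS (highest first):
  #6: 1@98
ASKS (lowest first):
  #3: 6@99
  #5: 2@101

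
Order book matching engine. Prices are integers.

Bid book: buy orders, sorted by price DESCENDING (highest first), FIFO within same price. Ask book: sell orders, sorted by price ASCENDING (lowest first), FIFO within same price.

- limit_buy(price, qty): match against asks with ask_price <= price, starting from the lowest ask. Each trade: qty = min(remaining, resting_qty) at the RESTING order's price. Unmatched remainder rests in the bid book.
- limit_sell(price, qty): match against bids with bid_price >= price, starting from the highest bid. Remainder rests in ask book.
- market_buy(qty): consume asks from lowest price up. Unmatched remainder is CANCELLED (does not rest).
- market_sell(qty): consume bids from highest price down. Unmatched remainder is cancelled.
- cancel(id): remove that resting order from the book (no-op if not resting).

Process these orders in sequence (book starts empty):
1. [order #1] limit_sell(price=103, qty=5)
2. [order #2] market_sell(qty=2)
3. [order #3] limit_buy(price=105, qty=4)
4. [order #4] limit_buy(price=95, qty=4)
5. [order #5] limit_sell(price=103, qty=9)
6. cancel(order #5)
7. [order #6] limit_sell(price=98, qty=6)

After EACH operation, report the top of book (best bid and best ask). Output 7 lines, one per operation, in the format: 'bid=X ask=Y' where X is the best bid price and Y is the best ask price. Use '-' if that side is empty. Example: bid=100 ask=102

After op 1 [order #1] limit_sell(price=103, qty=5): fills=none; bids=[-] asks=[#1:5@103]
After op 2 [order #2] market_sell(qty=2): fills=none; bids=[-] asks=[#1:5@103]
After op 3 [order #3] limit_buy(price=105, qty=4): fills=#3x#1:4@103; bids=[-] asks=[#1:1@103]
After op 4 [order #4] limit_buy(price=95, qty=4): fills=none; bids=[#4:4@95] asks=[#1:1@103]
After op 5 [order #5] limit_sell(price=103, qty=9): fills=none; bids=[#4:4@95] asks=[#1:1@103 #5:9@103]
After op 6 cancel(order #5): fills=none; bids=[#4:4@95] asks=[#1:1@103]
After op 7 [order #6] limit_sell(price=98, qty=6): fills=none; bids=[#4:4@95] asks=[#6:6@98 #1:1@103]

Answer: bid=- ask=103
bid=- ask=103
bid=- ask=103
bid=95 ask=103
bid=95 ask=103
bid=95 ask=103
bid=95 ask=98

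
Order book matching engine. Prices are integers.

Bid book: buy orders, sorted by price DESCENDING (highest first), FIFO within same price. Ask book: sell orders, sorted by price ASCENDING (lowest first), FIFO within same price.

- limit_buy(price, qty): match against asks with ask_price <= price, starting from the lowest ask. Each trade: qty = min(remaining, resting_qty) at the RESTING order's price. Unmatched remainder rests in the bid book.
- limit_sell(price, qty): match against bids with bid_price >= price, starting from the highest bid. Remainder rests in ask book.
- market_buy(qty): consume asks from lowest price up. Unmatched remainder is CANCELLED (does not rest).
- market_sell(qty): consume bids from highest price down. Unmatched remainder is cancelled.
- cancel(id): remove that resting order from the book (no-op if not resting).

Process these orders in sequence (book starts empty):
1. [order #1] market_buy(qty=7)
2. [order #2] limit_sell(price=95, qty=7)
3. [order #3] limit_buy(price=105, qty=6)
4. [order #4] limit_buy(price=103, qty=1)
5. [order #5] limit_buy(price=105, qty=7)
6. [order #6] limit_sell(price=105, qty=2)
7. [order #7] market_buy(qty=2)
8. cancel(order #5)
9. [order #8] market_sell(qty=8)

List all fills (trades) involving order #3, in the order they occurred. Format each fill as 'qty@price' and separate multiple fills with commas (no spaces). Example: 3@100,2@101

After op 1 [order #1] market_buy(qty=7): fills=none; bids=[-] asks=[-]
After op 2 [order #2] limit_sell(price=95, qty=7): fills=none; bids=[-] asks=[#2:7@95]
After op 3 [order #3] limit_buy(price=105, qty=6): fills=#3x#2:6@95; bids=[-] asks=[#2:1@95]
After op 4 [order #4] limit_buy(price=103, qty=1): fills=#4x#2:1@95; bids=[-] asks=[-]
After op 5 [order #5] limit_buy(price=105, qty=7): fills=none; bids=[#5:7@105] asks=[-]
After op 6 [order #6] limit_sell(price=105, qty=2): fills=#5x#6:2@105; bids=[#5:5@105] asks=[-]
After op 7 [order #7] market_buy(qty=2): fills=none; bids=[#5:5@105] asks=[-]
After op 8 cancel(order #5): fills=none; bids=[-] asks=[-]
After op 9 [order #8] market_sell(qty=8): fills=none; bids=[-] asks=[-]

Answer: 6@95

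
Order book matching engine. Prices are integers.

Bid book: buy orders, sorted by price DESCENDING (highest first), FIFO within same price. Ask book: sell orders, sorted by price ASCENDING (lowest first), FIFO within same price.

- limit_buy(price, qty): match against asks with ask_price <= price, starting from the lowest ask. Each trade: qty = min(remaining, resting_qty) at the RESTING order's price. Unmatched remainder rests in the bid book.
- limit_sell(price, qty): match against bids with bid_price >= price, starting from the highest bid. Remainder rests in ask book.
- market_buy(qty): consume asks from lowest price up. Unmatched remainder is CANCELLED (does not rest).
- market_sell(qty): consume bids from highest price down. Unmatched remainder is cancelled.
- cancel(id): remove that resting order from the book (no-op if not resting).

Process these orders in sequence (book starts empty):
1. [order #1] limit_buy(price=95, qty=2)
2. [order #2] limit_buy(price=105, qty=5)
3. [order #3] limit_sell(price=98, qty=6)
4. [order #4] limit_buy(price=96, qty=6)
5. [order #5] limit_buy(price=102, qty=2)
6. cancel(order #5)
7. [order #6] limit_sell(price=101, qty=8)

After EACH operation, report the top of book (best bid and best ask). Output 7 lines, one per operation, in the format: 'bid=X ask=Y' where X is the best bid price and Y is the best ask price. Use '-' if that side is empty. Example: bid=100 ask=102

Answer: bid=95 ask=-
bid=105 ask=-
bid=95 ask=98
bid=96 ask=98
bid=102 ask=-
bid=96 ask=-
bid=96 ask=101

Derivation:
After op 1 [order #1] limit_buy(price=95, qty=2): fills=none; bids=[#1:2@95] asks=[-]
After op 2 [order #2] limit_buy(price=105, qty=5): fills=none; bids=[#2:5@105 #1:2@95] asks=[-]
After op 3 [order #3] limit_sell(price=98, qty=6): fills=#2x#3:5@105; bids=[#1:2@95] asks=[#3:1@98]
After op 4 [order #4] limit_buy(price=96, qty=6): fills=none; bids=[#4:6@96 #1:2@95] asks=[#3:1@98]
After op 5 [order #5] limit_buy(price=102, qty=2): fills=#5x#3:1@98; bids=[#5:1@102 #4:6@96 #1:2@95] asks=[-]
After op 6 cancel(order #5): fills=none; bids=[#4:6@96 #1:2@95] asks=[-]
After op 7 [order #6] limit_sell(price=101, qty=8): fills=none; bids=[#4:6@96 #1:2@95] asks=[#6:8@101]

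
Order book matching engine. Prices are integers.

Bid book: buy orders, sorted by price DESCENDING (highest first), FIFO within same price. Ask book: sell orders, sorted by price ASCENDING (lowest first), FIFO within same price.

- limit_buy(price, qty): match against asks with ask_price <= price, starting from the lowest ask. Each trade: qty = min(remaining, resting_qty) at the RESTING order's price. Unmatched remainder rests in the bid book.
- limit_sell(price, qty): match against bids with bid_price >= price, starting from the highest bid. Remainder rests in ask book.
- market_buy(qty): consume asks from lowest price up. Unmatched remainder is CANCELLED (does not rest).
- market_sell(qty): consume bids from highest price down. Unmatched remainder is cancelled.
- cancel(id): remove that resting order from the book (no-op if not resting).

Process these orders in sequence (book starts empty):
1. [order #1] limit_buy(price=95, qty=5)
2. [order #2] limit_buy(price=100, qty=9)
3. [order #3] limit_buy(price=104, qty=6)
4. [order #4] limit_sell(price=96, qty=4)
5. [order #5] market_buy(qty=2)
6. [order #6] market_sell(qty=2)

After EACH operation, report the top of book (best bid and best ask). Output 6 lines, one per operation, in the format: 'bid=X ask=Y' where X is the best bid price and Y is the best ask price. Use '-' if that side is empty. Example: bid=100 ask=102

After op 1 [order #1] limit_buy(price=95, qty=5): fills=none; bids=[#1:5@95] asks=[-]
After op 2 [order #2] limit_buy(price=100, qty=9): fills=none; bids=[#2:9@100 #1:5@95] asks=[-]
After op 3 [order #3] limit_buy(price=104, qty=6): fills=none; bids=[#3:6@104 #2:9@100 #1:5@95] asks=[-]
After op 4 [order #4] limit_sell(price=96, qty=4): fills=#3x#4:4@104; bids=[#3:2@104 #2:9@100 #1:5@95] asks=[-]
After op 5 [order #5] market_buy(qty=2): fills=none; bids=[#3:2@104 #2:9@100 #1:5@95] asks=[-]
After op 6 [order #6] market_sell(qty=2): fills=#3x#6:2@104; bids=[#2:9@100 #1:5@95] asks=[-]

Answer: bid=95 ask=-
bid=100 ask=-
bid=104 ask=-
bid=104 ask=-
bid=104 ask=-
bid=100 ask=-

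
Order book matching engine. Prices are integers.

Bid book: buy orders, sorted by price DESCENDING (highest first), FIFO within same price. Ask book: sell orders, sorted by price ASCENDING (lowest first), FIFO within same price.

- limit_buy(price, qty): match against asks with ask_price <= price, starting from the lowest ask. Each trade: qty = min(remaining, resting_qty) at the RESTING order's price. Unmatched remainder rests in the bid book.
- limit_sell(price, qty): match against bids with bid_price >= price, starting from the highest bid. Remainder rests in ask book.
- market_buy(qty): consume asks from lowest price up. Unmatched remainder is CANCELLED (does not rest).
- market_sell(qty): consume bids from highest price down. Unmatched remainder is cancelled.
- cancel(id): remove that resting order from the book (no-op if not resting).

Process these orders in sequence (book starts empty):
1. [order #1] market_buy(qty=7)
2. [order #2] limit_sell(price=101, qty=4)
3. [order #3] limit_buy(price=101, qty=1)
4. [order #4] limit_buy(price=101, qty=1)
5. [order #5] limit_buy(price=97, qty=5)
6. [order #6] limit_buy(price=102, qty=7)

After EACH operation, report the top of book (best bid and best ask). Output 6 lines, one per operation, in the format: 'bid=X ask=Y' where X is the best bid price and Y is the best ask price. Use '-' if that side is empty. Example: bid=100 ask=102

Answer: bid=- ask=-
bid=- ask=101
bid=- ask=101
bid=- ask=101
bid=97 ask=101
bid=102 ask=-

Derivation:
After op 1 [order #1] market_buy(qty=7): fills=none; bids=[-] asks=[-]
After op 2 [order #2] limit_sell(price=101, qty=4): fills=none; bids=[-] asks=[#2:4@101]
After op 3 [order #3] limit_buy(price=101, qty=1): fills=#3x#2:1@101; bids=[-] asks=[#2:3@101]
After op 4 [order #4] limit_buy(price=101, qty=1): fills=#4x#2:1@101; bids=[-] asks=[#2:2@101]
After op 5 [order #5] limit_buy(price=97, qty=5): fills=none; bids=[#5:5@97] asks=[#2:2@101]
After op 6 [order #6] limit_buy(price=102, qty=7): fills=#6x#2:2@101; bids=[#6:5@102 #5:5@97] asks=[-]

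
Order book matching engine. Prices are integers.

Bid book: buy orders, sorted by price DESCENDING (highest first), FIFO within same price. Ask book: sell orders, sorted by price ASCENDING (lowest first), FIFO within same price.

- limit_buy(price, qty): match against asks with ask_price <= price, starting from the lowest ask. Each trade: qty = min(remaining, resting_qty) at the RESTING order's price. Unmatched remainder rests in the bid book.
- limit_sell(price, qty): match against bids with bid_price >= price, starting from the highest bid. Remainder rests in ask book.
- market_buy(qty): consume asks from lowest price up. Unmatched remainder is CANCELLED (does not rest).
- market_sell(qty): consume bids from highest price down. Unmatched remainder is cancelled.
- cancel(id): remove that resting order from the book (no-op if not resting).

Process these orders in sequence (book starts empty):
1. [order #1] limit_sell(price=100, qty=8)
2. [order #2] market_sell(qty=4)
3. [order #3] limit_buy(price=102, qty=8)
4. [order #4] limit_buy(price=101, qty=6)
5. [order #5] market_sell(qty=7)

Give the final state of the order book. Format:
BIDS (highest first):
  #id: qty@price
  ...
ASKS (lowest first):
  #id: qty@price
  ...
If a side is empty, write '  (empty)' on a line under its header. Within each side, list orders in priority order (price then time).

Answer: BIDS (highest first):
  (empty)
ASKS (lowest first):
  (empty)

Derivation:
After op 1 [order #1] limit_sell(price=100, qty=8): fills=none; bids=[-] asks=[#1:8@100]
After op 2 [order #2] market_sell(qty=4): fills=none; bids=[-] asks=[#1:8@100]
After op 3 [order #3] limit_buy(price=102, qty=8): fills=#3x#1:8@100; bids=[-] asks=[-]
After op 4 [order #4] limit_buy(price=101, qty=6): fills=none; bids=[#4:6@101] asks=[-]
After op 5 [order #5] market_sell(qty=7): fills=#4x#5:6@101; bids=[-] asks=[-]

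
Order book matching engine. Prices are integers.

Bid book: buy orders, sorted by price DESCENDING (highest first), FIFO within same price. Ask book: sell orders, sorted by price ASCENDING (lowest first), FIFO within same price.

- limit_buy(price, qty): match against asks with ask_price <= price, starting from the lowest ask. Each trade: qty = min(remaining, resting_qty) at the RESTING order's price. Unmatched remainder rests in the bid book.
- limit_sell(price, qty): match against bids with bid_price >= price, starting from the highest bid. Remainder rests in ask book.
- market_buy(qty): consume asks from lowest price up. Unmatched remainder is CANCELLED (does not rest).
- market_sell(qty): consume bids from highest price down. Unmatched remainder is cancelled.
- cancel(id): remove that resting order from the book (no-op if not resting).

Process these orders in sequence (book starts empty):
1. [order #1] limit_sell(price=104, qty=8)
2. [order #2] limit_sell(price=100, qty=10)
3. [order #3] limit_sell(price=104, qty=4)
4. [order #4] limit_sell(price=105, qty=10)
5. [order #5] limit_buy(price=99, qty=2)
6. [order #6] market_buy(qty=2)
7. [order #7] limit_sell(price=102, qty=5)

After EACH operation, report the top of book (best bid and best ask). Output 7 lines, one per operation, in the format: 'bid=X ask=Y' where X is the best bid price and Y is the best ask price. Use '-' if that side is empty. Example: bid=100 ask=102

Answer: bid=- ask=104
bid=- ask=100
bid=- ask=100
bid=- ask=100
bid=99 ask=100
bid=99 ask=100
bid=99 ask=100

Derivation:
After op 1 [order #1] limit_sell(price=104, qty=8): fills=none; bids=[-] asks=[#1:8@104]
After op 2 [order #2] limit_sell(price=100, qty=10): fills=none; bids=[-] asks=[#2:10@100 #1:8@104]
After op 3 [order #3] limit_sell(price=104, qty=4): fills=none; bids=[-] asks=[#2:10@100 #1:8@104 #3:4@104]
After op 4 [order #4] limit_sell(price=105, qty=10): fills=none; bids=[-] asks=[#2:10@100 #1:8@104 #3:4@104 #4:10@105]
After op 5 [order #5] limit_buy(price=99, qty=2): fills=none; bids=[#5:2@99] asks=[#2:10@100 #1:8@104 #3:4@104 #4:10@105]
After op 6 [order #6] market_buy(qty=2): fills=#6x#2:2@100; bids=[#5:2@99] asks=[#2:8@100 #1:8@104 #3:4@104 #4:10@105]
After op 7 [order #7] limit_sell(price=102, qty=5): fills=none; bids=[#5:2@99] asks=[#2:8@100 #7:5@102 #1:8@104 #3:4@104 #4:10@105]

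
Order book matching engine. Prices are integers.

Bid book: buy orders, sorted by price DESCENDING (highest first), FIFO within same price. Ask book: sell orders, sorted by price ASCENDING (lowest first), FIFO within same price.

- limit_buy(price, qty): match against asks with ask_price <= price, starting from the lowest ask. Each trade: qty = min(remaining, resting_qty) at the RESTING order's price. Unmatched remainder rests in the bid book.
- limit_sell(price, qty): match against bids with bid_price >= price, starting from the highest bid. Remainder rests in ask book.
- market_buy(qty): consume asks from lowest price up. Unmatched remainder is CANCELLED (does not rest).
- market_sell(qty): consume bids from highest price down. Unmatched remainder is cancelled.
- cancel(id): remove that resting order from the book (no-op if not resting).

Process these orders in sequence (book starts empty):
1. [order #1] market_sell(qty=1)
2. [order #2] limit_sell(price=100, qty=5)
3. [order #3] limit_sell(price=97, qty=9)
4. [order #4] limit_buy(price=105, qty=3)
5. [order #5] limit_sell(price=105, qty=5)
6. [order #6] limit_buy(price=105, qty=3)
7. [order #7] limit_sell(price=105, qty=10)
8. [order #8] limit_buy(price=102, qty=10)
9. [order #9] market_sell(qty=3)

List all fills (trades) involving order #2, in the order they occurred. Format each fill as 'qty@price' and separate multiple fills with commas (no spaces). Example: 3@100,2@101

Answer: 5@100

Derivation:
After op 1 [order #1] market_sell(qty=1): fills=none; bids=[-] asks=[-]
After op 2 [order #2] limit_sell(price=100, qty=5): fills=none; bids=[-] asks=[#2:5@100]
After op 3 [order #3] limit_sell(price=97, qty=9): fills=none; bids=[-] asks=[#3:9@97 #2:5@100]
After op 4 [order #4] limit_buy(price=105, qty=3): fills=#4x#3:3@97; bids=[-] asks=[#3:6@97 #2:5@100]
After op 5 [order #5] limit_sell(price=105, qty=5): fills=none; bids=[-] asks=[#3:6@97 #2:5@100 #5:5@105]
After op 6 [order #6] limit_buy(price=105, qty=3): fills=#6x#3:3@97; bids=[-] asks=[#3:3@97 #2:5@100 #5:5@105]
After op 7 [order #7] limit_sell(price=105, qty=10): fills=none; bids=[-] asks=[#3:3@97 #2:5@100 #5:5@105 #7:10@105]
After op 8 [order #8] limit_buy(price=102, qty=10): fills=#8x#3:3@97 #8x#2:5@100; bids=[#8:2@102] asks=[#5:5@105 #7:10@105]
After op 9 [order #9] market_sell(qty=3): fills=#8x#9:2@102; bids=[-] asks=[#5:5@105 #7:10@105]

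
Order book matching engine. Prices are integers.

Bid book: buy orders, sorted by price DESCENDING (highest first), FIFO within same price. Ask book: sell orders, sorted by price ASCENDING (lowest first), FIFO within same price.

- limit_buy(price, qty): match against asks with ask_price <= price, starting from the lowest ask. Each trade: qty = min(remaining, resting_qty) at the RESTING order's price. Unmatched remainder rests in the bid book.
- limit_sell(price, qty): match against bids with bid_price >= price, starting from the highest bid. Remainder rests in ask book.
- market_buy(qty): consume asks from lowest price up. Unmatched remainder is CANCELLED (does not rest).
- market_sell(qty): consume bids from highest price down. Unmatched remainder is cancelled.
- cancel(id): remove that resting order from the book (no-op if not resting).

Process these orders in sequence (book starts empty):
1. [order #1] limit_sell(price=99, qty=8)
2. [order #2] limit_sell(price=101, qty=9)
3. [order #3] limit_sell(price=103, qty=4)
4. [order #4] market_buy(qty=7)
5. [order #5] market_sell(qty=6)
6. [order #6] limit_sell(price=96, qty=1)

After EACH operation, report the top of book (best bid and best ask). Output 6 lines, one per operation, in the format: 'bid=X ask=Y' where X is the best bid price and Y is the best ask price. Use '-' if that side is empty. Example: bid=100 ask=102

Answer: bid=- ask=99
bid=- ask=99
bid=- ask=99
bid=- ask=99
bid=- ask=99
bid=- ask=96

Derivation:
After op 1 [order #1] limit_sell(price=99, qty=8): fills=none; bids=[-] asks=[#1:8@99]
After op 2 [order #2] limit_sell(price=101, qty=9): fills=none; bids=[-] asks=[#1:8@99 #2:9@101]
After op 3 [order #3] limit_sell(price=103, qty=4): fills=none; bids=[-] asks=[#1:8@99 #2:9@101 #3:4@103]
After op 4 [order #4] market_buy(qty=7): fills=#4x#1:7@99; bids=[-] asks=[#1:1@99 #2:9@101 #3:4@103]
After op 5 [order #5] market_sell(qty=6): fills=none; bids=[-] asks=[#1:1@99 #2:9@101 #3:4@103]
After op 6 [order #6] limit_sell(price=96, qty=1): fills=none; bids=[-] asks=[#6:1@96 #1:1@99 #2:9@101 #3:4@103]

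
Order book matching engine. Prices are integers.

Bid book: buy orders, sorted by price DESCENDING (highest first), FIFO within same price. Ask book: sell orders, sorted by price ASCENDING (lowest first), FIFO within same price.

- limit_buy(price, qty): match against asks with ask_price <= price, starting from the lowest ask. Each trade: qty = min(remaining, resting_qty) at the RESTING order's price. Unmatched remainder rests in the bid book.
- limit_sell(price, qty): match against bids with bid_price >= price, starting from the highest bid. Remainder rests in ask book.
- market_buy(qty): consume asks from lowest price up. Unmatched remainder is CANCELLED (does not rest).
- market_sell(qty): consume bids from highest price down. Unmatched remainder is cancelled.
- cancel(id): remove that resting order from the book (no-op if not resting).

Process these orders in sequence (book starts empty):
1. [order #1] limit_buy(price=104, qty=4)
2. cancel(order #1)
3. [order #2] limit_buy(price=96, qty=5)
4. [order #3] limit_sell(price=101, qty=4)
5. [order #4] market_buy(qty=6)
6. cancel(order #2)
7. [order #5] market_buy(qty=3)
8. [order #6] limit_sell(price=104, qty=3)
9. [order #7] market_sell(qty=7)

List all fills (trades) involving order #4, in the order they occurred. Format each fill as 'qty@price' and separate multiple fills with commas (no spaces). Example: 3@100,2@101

Answer: 4@101

Derivation:
After op 1 [order #1] limit_buy(price=104, qty=4): fills=none; bids=[#1:4@104] asks=[-]
After op 2 cancel(order #1): fills=none; bids=[-] asks=[-]
After op 3 [order #2] limit_buy(price=96, qty=5): fills=none; bids=[#2:5@96] asks=[-]
After op 4 [order #3] limit_sell(price=101, qty=4): fills=none; bids=[#2:5@96] asks=[#3:4@101]
After op 5 [order #4] market_buy(qty=6): fills=#4x#3:4@101; bids=[#2:5@96] asks=[-]
After op 6 cancel(order #2): fills=none; bids=[-] asks=[-]
After op 7 [order #5] market_buy(qty=3): fills=none; bids=[-] asks=[-]
After op 8 [order #6] limit_sell(price=104, qty=3): fills=none; bids=[-] asks=[#6:3@104]
After op 9 [order #7] market_sell(qty=7): fills=none; bids=[-] asks=[#6:3@104]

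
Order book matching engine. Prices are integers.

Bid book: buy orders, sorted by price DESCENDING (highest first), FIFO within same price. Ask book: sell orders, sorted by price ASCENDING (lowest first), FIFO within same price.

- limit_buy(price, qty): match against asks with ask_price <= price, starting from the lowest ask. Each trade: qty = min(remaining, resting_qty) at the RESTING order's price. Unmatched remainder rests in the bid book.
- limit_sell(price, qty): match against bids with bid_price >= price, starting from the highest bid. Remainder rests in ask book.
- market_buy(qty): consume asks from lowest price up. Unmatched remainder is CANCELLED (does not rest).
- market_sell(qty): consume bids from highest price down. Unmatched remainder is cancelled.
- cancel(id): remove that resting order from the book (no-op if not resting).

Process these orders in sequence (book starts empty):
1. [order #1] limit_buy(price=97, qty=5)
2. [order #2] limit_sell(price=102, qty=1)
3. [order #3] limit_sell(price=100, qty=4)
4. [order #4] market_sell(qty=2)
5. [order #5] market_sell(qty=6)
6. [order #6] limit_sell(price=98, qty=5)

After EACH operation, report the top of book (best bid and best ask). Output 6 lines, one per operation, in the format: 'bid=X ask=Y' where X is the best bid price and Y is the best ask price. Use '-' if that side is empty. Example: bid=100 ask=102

After op 1 [order #1] limit_buy(price=97, qty=5): fills=none; bids=[#1:5@97] asks=[-]
After op 2 [order #2] limit_sell(price=102, qty=1): fills=none; bids=[#1:5@97] asks=[#2:1@102]
After op 3 [order #3] limit_sell(price=100, qty=4): fills=none; bids=[#1:5@97] asks=[#3:4@100 #2:1@102]
After op 4 [order #4] market_sell(qty=2): fills=#1x#4:2@97; bids=[#1:3@97] asks=[#3:4@100 #2:1@102]
After op 5 [order #5] market_sell(qty=6): fills=#1x#5:3@97; bids=[-] asks=[#3:4@100 #2:1@102]
After op 6 [order #6] limit_sell(price=98, qty=5): fills=none; bids=[-] asks=[#6:5@98 #3:4@100 #2:1@102]

Answer: bid=97 ask=-
bid=97 ask=102
bid=97 ask=100
bid=97 ask=100
bid=- ask=100
bid=- ask=98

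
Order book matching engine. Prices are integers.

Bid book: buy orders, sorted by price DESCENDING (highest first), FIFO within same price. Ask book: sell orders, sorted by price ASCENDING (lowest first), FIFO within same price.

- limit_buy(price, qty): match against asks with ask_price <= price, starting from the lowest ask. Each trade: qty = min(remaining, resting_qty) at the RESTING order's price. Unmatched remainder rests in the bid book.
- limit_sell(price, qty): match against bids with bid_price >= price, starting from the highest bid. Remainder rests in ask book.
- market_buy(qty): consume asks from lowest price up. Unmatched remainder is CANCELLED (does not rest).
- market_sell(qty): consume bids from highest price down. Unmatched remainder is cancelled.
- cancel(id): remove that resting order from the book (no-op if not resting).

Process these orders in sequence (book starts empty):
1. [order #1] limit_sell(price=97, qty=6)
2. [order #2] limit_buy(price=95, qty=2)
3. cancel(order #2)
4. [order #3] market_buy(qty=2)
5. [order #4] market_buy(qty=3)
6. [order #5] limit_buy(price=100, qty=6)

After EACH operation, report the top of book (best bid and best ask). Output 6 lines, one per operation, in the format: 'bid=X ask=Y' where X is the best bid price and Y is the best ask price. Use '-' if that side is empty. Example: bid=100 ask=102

After op 1 [order #1] limit_sell(price=97, qty=6): fills=none; bids=[-] asks=[#1:6@97]
After op 2 [order #2] limit_buy(price=95, qty=2): fills=none; bids=[#2:2@95] asks=[#1:6@97]
After op 3 cancel(order #2): fills=none; bids=[-] asks=[#1:6@97]
After op 4 [order #3] market_buy(qty=2): fills=#3x#1:2@97; bids=[-] asks=[#1:4@97]
After op 5 [order #4] market_buy(qty=3): fills=#4x#1:3@97; bids=[-] asks=[#1:1@97]
After op 6 [order #5] limit_buy(price=100, qty=6): fills=#5x#1:1@97; bids=[#5:5@100] asks=[-]

Answer: bid=- ask=97
bid=95 ask=97
bid=- ask=97
bid=- ask=97
bid=- ask=97
bid=100 ask=-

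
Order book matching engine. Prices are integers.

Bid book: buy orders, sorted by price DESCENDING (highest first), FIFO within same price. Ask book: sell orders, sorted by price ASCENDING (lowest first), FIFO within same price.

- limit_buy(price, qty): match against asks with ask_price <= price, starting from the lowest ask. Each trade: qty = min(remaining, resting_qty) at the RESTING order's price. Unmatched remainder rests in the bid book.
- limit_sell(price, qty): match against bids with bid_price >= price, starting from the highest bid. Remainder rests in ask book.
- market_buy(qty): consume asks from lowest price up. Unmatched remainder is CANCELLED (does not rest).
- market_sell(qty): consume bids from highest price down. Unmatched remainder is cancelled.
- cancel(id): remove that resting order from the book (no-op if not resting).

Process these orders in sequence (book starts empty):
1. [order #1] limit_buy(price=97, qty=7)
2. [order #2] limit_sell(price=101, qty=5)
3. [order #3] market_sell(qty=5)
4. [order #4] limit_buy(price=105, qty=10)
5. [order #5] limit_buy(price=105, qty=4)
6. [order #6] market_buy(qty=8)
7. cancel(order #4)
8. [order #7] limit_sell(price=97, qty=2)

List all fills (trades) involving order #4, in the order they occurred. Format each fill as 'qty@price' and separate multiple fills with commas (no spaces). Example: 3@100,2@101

After op 1 [order #1] limit_buy(price=97, qty=7): fills=none; bids=[#1:7@97] asks=[-]
After op 2 [order #2] limit_sell(price=101, qty=5): fills=none; bids=[#1:7@97] asks=[#2:5@101]
After op 3 [order #3] market_sell(qty=5): fills=#1x#3:5@97; bids=[#1:2@97] asks=[#2:5@101]
After op 4 [order #4] limit_buy(price=105, qty=10): fills=#4x#2:5@101; bids=[#4:5@105 #1:2@97] asks=[-]
After op 5 [order #5] limit_buy(price=105, qty=4): fills=none; bids=[#4:5@105 #5:4@105 #1:2@97] asks=[-]
After op 6 [order #6] market_buy(qty=8): fills=none; bids=[#4:5@105 #5:4@105 #1:2@97] asks=[-]
After op 7 cancel(order #4): fills=none; bids=[#5:4@105 #1:2@97] asks=[-]
After op 8 [order #7] limit_sell(price=97, qty=2): fills=#5x#7:2@105; bids=[#5:2@105 #1:2@97] asks=[-]

Answer: 5@101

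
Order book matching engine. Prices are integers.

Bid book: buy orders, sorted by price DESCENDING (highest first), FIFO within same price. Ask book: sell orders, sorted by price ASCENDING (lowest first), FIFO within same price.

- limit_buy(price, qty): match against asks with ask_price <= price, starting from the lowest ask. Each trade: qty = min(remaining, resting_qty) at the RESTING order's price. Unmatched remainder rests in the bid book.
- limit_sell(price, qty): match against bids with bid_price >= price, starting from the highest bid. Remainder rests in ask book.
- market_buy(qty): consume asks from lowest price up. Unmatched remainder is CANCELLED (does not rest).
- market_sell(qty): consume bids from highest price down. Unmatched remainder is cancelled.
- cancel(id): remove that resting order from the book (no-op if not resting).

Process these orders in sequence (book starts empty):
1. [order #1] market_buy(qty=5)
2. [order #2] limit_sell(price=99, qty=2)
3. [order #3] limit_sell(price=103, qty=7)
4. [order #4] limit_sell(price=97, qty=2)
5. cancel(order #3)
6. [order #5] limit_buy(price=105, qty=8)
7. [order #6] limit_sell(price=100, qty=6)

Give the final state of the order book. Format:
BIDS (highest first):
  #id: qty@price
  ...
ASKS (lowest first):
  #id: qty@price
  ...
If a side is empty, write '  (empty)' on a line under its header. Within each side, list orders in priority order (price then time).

After op 1 [order #1] market_buy(qty=5): fills=none; bids=[-] asks=[-]
After op 2 [order #2] limit_sell(price=99, qty=2): fills=none; bids=[-] asks=[#2:2@99]
After op 3 [order #3] limit_sell(price=103, qty=7): fills=none; bids=[-] asks=[#2:2@99 #3:7@103]
After op 4 [order #4] limit_sell(price=97, qty=2): fills=none; bids=[-] asks=[#4:2@97 #2:2@99 #3:7@103]
After op 5 cancel(order #3): fills=none; bids=[-] asks=[#4:2@97 #2:2@99]
After op 6 [order #5] limit_buy(price=105, qty=8): fills=#5x#4:2@97 #5x#2:2@99; bids=[#5:4@105] asks=[-]
After op 7 [order #6] limit_sell(price=100, qty=6): fills=#5x#6:4@105; bids=[-] asks=[#6:2@100]

Answer: BIDS (highest first):
  (empty)
ASKS (lowest first):
  #6: 2@100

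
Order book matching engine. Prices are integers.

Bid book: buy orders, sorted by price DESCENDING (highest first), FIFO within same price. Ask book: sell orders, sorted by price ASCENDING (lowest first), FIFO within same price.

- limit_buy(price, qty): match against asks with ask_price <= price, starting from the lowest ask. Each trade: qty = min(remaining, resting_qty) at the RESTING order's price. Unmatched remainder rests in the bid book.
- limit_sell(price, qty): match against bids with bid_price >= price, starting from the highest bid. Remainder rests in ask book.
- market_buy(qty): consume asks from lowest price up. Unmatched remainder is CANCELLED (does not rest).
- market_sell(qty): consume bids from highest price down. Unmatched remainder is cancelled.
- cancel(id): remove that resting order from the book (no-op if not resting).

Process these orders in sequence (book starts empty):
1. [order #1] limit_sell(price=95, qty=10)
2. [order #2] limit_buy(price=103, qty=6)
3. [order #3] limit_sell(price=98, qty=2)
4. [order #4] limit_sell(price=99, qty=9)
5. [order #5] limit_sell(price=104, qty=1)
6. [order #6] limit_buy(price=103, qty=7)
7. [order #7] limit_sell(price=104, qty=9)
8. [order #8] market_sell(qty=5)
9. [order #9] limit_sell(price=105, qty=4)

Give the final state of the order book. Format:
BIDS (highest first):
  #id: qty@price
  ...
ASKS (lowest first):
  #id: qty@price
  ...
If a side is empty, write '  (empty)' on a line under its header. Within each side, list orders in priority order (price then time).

Answer: BIDS (highest first):
  (empty)
ASKS (lowest first):
  #4: 8@99
  #5: 1@104
  #7: 9@104
  #9: 4@105

Derivation:
After op 1 [order #1] limit_sell(price=95, qty=10): fills=none; bids=[-] asks=[#1:10@95]
After op 2 [order #2] limit_buy(price=103, qty=6): fills=#2x#1:6@95; bids=[-] asks=[#1:4@95]
After op 3 [order #3] limit_sell(price=98, qty=2): fills=none; bids=[-] asks=[#1:4@95 #3:2@98]
After op 4 [order #4] limit_sell(price=99, qty=9): fills=none; bids=[-] asks=[#1:4@95 #3:2@98 #4:9@99]
After op 5 [order #5] limit_sell(price=104, qty=1): fills=none; bids=[-] asks=[#1:4@95 #3:2@98 #4:9@99 #5:1@104]
After op 6 [order #6] limit_buy(price=103, qty=7): fills=#6x#1:4@95 #6x#3:2@98 #6x#4:1@99; bids=[-] asks=[#4:8@99 #5:1@104]
After op 7 [order #7] limit_sell(price=104, qty=9): fills=none; bids=[-] asks=[#4:8@99 #5:1@104 #7:9@104]
After op 8 [order #8] market_sell(qty=5): fills=none; bids=[-] asks=[#4:8@99 #5:1@104 #7:9@104]
After op 9 [order #9] limit_sell(price=105, qty=4): fills=none; bids=[-] asks=[#4:8@99 #5:1@104 #7:9@104 #9:4@105]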